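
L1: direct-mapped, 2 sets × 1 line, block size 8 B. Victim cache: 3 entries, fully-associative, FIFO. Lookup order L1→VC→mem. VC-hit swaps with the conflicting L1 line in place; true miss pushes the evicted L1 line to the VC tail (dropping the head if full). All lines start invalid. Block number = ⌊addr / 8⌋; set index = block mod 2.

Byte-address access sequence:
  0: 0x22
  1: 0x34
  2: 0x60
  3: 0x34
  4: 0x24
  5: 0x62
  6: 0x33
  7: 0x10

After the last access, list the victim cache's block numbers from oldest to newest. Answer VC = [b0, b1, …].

0: 0x22 (blk 4, set 0) → MISS  vc=[]
1: 0x34 (blk 6, set 0) → MISS  vc=[4]
2: 0x60 (blk 12, set 0) → MISS  vc=[4, 6]
3: 0x34 (blk 6, set 0) → VC-HIT  vc=[4, 12]
4: 0x24 (blk 4, set 0) → VC-HIT  vc=[6, 12]
5: 0x62 (blk 12, set 0) → VC-HIT  vc=[6, 4]
6: 0x33 (blk 6, set 0) → VC-HIT  vc=[12, 4]
7: 0x10 (blk 2, set 0) → MISS  vc=[12, 4, 6]

VC = [12, 4, 6]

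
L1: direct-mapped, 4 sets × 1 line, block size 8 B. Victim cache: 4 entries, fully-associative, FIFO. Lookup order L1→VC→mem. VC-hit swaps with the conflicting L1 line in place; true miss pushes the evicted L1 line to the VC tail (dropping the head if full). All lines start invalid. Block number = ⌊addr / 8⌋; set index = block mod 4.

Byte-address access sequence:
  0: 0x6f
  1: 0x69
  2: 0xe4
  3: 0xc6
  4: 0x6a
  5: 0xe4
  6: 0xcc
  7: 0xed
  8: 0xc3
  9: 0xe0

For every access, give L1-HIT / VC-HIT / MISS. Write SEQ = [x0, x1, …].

0: 0x6f (blk 13, set 1) → MISS  vc=[]
1: 0x69 (blk 13, set 1) → L1-HIT  vc=[]
2: 0xe4 (blk 28, set 0) → MISS  vc=[]
3: 0xc6 (blk 24, set 0) → MISS  vc=[28]
4: 0x6a (blk 13, set 1) → L1-HIT  vc=[28]
5: 0xe4 (blk 28, set 0) → VC-HIT  vc=[24]
6: 0xcc (blk 25, set 1) → MISS  vc=[24, 13]
7: 0xed (blk 29, set 1) → MISS  vc=[24, 13, 25]
8: 0xc3 (blk 24, set 0) → VC-HIT  vc=[28, 13, 25]
9: 0xe0 (blk 28, set 0) → VC-HIT  vc=[24, 13, 25]

SEQ = [MISS, L1-HIT, MISS, MISS, L1-HIT, VC-HIT, MISS, MISS, VC-HIT, VC-HIT]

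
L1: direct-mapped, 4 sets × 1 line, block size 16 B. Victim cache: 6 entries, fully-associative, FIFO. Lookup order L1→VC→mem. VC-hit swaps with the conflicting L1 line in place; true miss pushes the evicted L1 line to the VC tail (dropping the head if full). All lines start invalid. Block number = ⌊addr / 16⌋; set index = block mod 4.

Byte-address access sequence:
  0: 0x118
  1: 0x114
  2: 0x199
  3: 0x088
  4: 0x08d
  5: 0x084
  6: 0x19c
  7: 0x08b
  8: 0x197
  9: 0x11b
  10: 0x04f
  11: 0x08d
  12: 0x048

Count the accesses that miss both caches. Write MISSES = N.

0: 0x118 (blk 17, set 1) → MISS  vc=[]
1: 0x114 (blk 17, set 1) → L1-HIT  vc=[]
2: 0x199 (blk 25, set 1) → MISS  vc=[17]
3: 0x88 (blk 8, set 0) → MISS  vc=[17]
4: 0x8d (blk 8, set 0) → L1-HIT  vc=[17]
5: 0x84 (blk 8, set 0) → L1-HIT  vc=[17]
6: 0x19c (blk 25, set 1) → L1-HIT  vc=[17]
7: 0x8b (blk 8, set 0) → L1-HIT  vc=[17]
8: 0x197 (blk 25, set 1) → L1-HIT  vc=[17]
9: 0x11b (blk 17, set 1) → VC-HIT  vc=[25]
10: 0x4f (blk 4, set 0) → MISS  vc=[25, 8]
11: 0x8d (blk 8, set 0) → VC-HIT  vc=[25, 4]
12: 0x48 (blk 4, set 0) → VC-HIT  vc=[25, 8]

MISSES = 4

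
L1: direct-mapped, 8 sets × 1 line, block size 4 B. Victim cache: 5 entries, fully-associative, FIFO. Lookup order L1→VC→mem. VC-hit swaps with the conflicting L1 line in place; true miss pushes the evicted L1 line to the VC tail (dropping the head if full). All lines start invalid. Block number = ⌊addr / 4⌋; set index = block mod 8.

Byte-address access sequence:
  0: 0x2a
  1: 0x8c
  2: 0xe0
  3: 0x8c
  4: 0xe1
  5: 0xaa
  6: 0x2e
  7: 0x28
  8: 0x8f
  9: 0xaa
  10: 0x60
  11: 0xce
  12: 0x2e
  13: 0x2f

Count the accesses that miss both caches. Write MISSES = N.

MISSES = 7

0: 0x2a (blk 10, set 2) → MISS  vc=[]
1: 0x8c (blk 35, set 3) → MISS  vc=[]
2: 0xe0 (blk 56, set 0) → MISS  vc=[]
3: 0x8c (blk 35, set 3) → L1-HIT  vc=[]
4: 0xe1 (blk 56, set 0) → L1-HIT  vc=[]
5: 0xaa (blk 42, set 2) → MISS  vc=[10]
6: 0x2e (blk 11, set 3) → MISS  vc=[10, 35]
7: 0x28 (blk 10, set 2) → VC-HIT  vc=[42, 35]
8: 0x8f (blk 35, set 3) → VC-HIT  vc=[42, 11]
9: 0xaa (blk 42, set 2) → VC-HIT  vc=[10, 11]
10: 0x60 (blk 24, set 0) → MISS  vc=[10, 11, 56]
11: 0xce (blk 51, set 3) → MISS  vc=[10, 11, 56, 35]
12: 0x2e (blk 11, set 3) → VC-HIT  vc=[10, 51, 56, 35]
13: 0x2f (blk 11, set 3) → L1-HIT  vc=[10, 51, 56, 35]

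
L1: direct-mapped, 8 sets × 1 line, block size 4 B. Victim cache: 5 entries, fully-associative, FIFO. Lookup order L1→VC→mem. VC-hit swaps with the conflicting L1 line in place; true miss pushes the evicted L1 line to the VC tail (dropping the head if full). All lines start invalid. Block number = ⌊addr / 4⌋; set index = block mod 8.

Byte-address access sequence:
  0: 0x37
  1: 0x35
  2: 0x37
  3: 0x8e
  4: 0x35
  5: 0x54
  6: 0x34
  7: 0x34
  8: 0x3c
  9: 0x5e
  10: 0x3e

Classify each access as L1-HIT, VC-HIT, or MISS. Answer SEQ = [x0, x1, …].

SEQ = [MISS, L1-HIT, L1-HIT, MISS, L1-HIT, MISS, VC-HIT, L1-HIT, MISS, MISS, VC-HIT]

#0 0x37→b13/s5 MISS; vc=[]
#1 0x35→b13/s5 L1-HIT; vc=[]
#2 0x37→b13/s5 L1-HIT; vc=[]
#3 0x8e→b35/s3 MISS; vc=[]
#4 0x35→b13/s5 L1-HIT; vc=[]
#5 0x54→b21/s5 MISS; vc=[13]
#6 0x34→b13/s5 VC-HIT; vc=[21]
#7 0x34→b13/s5 L1-HIT; vc=[21]
#8 0x3c→b15/s7 MISS; vc=[21]
#9 0x5e→b23/s7 MISS; vc=[21,15]
#10 0x3e→b15/s7 VC-HIT; vc=[21,23]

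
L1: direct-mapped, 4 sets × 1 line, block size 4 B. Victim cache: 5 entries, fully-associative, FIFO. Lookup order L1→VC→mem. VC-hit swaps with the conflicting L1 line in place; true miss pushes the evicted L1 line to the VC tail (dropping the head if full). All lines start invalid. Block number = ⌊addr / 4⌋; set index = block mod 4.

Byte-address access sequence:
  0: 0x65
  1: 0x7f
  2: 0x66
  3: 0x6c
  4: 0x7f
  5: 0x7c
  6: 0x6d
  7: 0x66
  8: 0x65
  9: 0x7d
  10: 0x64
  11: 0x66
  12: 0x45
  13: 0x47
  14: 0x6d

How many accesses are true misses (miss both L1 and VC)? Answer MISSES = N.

MISSES = 4

0: 0x65 (blk 25, set 1) → MISS  vc=[]
1: 0x7f (blk 31, set 3) → MISS  vc=[]
2: 0x66 (blk 25, set 1) → L1-HIT  vc=[]
3: 0x6c (blk 27, set 3) → MISS  vc=[31]
4: 0x7f (blk 31, set 3) → VC-HIT  vc=[27]
5: 0x7c (blk 31, set 3) → L1-HIT  vc=[27]
6: 0x6d (blk 27, set 3) → VC-HIT  vc=[31]
7: 0x66 (blk 25, set 1) → L1-HIT  vc=[31]
8: 0x65 (blk 25, set 1) → L1-HIT  vc=[31]
9: 0x7d (blk 31, set 3) → VC-HIT  vc=[27]
10: 0x64 (blk 25, set 1) → L1-HIT  vc=[27]
11: 0x66 (blk 25, set 1) → L1-HIT  vc=[27]
12: 0x45 (blk 17, set 1) → MISS  vc=[27, 25]
13: 0x47 (blk 17, set 1) → L1-HIT  vc=[27, 25]
14: 0x6d (blk 27, set 3) → VC-HIT  vc=[31, 25]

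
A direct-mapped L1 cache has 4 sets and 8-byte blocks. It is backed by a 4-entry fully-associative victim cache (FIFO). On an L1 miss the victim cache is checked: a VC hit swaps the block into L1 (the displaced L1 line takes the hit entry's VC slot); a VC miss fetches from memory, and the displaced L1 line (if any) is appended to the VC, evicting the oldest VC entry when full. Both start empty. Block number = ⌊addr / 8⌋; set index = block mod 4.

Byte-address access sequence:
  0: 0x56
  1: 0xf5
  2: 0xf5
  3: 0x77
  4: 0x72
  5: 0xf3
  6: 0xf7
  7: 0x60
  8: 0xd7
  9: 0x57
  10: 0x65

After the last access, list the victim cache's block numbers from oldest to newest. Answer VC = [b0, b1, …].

VC = [26, 14, 30]

#0 0x56→b10/s2 MISS; vc=[]
#1 0xf5→b30/s2 MISS; vc=[10]
#2 0xf5→b30/s2 L1-HIT; vc=[10]
#3 0x77→b14/s2 MISS; vc=[10,30]
#4 0x72→b14/s2 L1-HIT; vc=[10,30]
#5 0xf3→b30/s2 VC-HIT; vc=[10,14]
#6 0xf7→b30/s2 L1-HIT; vc=[10,14]
#7 0x60→b12/s0 MISS; vc=[10,14]
#8 0xd7→b26/s2 MISS; vc=[10,14,30]
#9 0x57→b10/s2 VC-HIT; vc=[26,14,30]
#10 0x65→b12/s0 L1-HIT; vc=[26,14,30]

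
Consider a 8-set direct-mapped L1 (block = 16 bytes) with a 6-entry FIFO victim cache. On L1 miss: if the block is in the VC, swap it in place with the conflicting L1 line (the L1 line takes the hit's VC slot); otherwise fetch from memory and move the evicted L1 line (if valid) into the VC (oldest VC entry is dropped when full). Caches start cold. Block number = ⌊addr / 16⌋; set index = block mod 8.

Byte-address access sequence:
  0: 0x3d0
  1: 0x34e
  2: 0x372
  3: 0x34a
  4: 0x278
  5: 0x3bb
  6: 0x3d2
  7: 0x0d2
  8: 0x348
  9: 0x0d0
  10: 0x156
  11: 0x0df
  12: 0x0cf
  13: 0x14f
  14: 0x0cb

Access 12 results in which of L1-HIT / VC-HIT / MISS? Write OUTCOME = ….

0: 0x3d0 (blk 61, set 5) → MISS  vc=[]
1: 0x34e (blk 52, set 4) → MISS  vc=[]
2: 0x372 (blk 55, set 7) → MISS  vc=[]
3: 0x34a (blk 52, set 4) → L1-HIT  vc=[]
4: 0x278 (blk 39, set 7) → MISS  vc=[55]
5: 0x3bb (blk 59, set 3) → MISS  vc=[55]
6: 0x3d2 (blk 61, set 5) → L1-HIT  vc=[55]
7: 0xd2 (blk 13, set 5) → MISS  vc=[55, 61]
8: 0x348 (blk 52, set 4) → L1-HIT  vc=[55, 61]
9: 0xd0 (blk 13, set 5) → L1-HIT  vc=[55, 61]
10: 0x156 (blk 21, set 5) → MISS  vc=[55, 61, 13]
11: 0xdf (blk 13, set 5) → VC-HIT  vc=[55, 61, 21]
12: 0xcf (blk 12, set 4) → MISS  vc=[55, 61, 21, 52]
13: 0x14f (blk 20, set 4) → MISS  vc=[55, 61, 21, 52, 12]
14: 0xcb (blk 12, set 4) → VC-HIT  vc=[55, 61, 21, 52, 20]

OUTCOME = MISS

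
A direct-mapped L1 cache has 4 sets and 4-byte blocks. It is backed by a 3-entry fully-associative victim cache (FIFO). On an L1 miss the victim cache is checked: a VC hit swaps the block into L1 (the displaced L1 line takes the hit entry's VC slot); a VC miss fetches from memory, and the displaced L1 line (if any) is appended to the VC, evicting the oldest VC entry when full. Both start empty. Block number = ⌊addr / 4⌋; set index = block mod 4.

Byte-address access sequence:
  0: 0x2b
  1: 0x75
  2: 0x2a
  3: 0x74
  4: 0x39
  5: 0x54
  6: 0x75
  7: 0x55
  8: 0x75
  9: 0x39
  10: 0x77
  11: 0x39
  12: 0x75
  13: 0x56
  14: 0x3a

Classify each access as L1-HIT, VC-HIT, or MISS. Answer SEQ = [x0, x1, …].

SEQ = [MISS, MISS, L1-HIT, L1-HIT, MISS, MISS, VC-HIT, VC-HIT, VC-HIT, L1-HIT, L1-HIT, L1-HIT, L1-HIT, VC-HIT, L1-HIT]

  [0] addr=0x2b blk=10 s=2: MISS | VC []
  [1] addr=0x75 blk=29 s=1: MISS | VC []
  [2] addr=0x2a blk=10 s=2: L1-HIT | VC []
  [3] addr=0x74 blk=29 s=1: L1-HIT | VC []
  [4] addr=0x39 blk=14 s=2: MISS | VC [10]
  [5] addr=0x54 blk=21 s=1: MISS | VC [10, 29]
  [6] addr=0x75 blk=29 s=1: VC-HIT | VC [10, 21]
  [7] addr=0x55 blk=21 s=1: VC-HIT | VC [10, 29]
  [8] addr=0x75 blk=29 s=1: VC-HIT | VC [10, 21]
  [9] addr=0x39 blk=14 s=2: L1-HIT | VC [10, 21]
  [10] addr=0x77 blk=29 s=1: L1-HIT | VC [10, 21]
  [11] addr=0x39 blk=14 s=2: L1-HIT | VC [10, 21]
  [12] addr=0x75 blk=29 s=1: L1-HIT | VC [10, 21]
  [13] addr=0x56 blk=21 s=1: VC-HIT | VC [10, 29]
  [14] addr=0x3a blk=14 s=2: L1-HIT | VC [10, 29]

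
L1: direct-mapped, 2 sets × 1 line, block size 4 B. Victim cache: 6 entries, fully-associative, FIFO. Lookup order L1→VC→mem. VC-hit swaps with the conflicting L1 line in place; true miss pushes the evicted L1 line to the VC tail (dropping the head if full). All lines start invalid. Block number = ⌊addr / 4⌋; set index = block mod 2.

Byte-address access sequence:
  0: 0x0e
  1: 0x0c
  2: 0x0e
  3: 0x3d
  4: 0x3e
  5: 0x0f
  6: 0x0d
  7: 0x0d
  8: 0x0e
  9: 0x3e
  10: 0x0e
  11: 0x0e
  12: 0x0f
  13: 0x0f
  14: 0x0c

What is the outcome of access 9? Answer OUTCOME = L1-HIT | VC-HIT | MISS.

OUTCOME = VC-HIT

#0 0xe→b3/s1 MISS; vc=[]
#1 0xc→b3/s1 L1-HIT; vc=[]
#2 0xe→b3/s1 L1-HIT; vc=[]
#3 0x3d→b15/s1 MISS; vc=[3]
#4 0x3e→b15/s1 L1-HIT; vc=[3]
#5 0xf→b3/s1 VC-HIT; vc=[15]
#6 0xd→b3/s1 L1-HIT; vc=[15]
#7 0xd→b3/s1 L1-HIT; vc=[15]
#8 0xe→b3/s1 L1-HIT; vc=[15]
#9 0x3e→b15/s1 VC-HIT; vc=[3]
#10 0xe→b3/s1 VC-HIT; vc=[15]
#11 0xe→b3/s1 L1-HIT; vc=[15]
#12 0xf→b3/s1 L1-HIT; vc=[15]
#13 0xf→b3/s1 L1-HIT; vc=[15]
#14 0xc→b3/s1 L1-HIT; vc=[15]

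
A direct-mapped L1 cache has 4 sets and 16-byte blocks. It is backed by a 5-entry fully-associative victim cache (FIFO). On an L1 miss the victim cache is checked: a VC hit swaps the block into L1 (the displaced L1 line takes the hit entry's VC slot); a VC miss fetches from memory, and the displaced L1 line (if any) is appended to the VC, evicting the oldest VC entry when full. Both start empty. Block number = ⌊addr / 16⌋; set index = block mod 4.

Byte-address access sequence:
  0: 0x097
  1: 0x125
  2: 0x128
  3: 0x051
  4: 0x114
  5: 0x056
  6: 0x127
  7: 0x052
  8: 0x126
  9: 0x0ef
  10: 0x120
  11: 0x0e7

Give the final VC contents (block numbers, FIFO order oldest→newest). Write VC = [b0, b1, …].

VC = [9, 17, 18]

0: 0x97 (blk 9, set 1) → MISS  vc=[]
1: 0x125 (blk 18, set 2) → MISS  vc=[]
2: 0x128 (blk 18, set 2) → L1-HIT  vc=[]
3: 0x51 (blk 5, set 1) → MISS  vc=[9]
4: 0x114 (blk 17, set 1) → MISS  vc=[9, 5]
5: 0x56 (blk 5, set 1) → VC-HIT  vc=[9, 17]
6: 0x127 (blk 18, set 2) → L1-HIT  vc=[9, 17]
7: 0x52 (blk 5, set 1) → L1-HIT  vc=[9, 17]
8: 0x126 (blk 18, set 2) → L1-HIT  vc=[9, 17]
9: 0xef (blk 14, set 2) → MISS  vc=[9, 17, 18]
10: 0x120 (blk 18, set 2) → VC-HIT  vc=[9, 17, 14]
11: 0xe7 (blk 14, set 2) → VC-HIT  vc=[9, 17, 18]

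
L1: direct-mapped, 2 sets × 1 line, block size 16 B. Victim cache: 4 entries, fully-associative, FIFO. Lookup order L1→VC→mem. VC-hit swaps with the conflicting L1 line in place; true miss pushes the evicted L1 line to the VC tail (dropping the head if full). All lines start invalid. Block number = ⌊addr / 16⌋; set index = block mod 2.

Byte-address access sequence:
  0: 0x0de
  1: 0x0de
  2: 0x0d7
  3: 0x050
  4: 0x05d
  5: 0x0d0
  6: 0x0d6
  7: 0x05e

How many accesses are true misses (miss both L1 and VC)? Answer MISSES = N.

  [0] addr=0xde blk=13 s=1: MISS | VC []
  [1] addr=0xde blk=13 s=1: L1-HIT | VC []
  [2] addr=0xd7 blk=13 s=1: L1-HIT | VC []
  [3] addr=0x50 blk=5 s=1: MISS | VC [13]
  [4] addr=0x5d blk=5 s=1: L1-HIT | VC [13]
  [5] addr=0xd0 blk=13 s=1: VC-HIT | VC [5]
  [6] addr=0xd6 blk=13 s=1: L1-HIT | VC [5]
  [7] addr=0x5e blk=5 s=1: VC-HIT | VC [13]

MISSES = 2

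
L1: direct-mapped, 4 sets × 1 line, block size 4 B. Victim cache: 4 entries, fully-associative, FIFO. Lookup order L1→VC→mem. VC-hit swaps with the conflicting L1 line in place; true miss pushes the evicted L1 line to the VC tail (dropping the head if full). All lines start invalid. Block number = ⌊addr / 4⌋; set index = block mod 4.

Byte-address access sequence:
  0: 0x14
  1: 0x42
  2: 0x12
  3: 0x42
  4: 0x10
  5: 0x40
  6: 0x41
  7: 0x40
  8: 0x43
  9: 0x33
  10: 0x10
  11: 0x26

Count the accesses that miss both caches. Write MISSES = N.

MISSES = 5

0: 0x14 (blk 5, set 1) → MISS  vc=[]
1: 0x42 (blk 16, set 0) → MISS  vc=[]
2: 0x12 (blk 4, set 0) → MISS  vc=[16]
3: 0x42 (blk 16, set 0) → VC-HIT  vc=[4]
4: 0x10 (blk 4, set 0) → VC-HIT  vc=[16]
5: 0x40 (blk 16, set 0) → VC-HIT  vc=[4]
6: 0x41 (blk 16, set 0) → L1-HIT  vc=[4]
7: 0x40 (blk 16, set 0) → L1-HIT  vc=[4]
8: 0x43 (blk 16, set 0) → L1-HIT  vc=[4]
9: 0x33 (blk 12, set 0) → MISS  vc=[4, 16]
10: 0x10 (blk 4, set 0) → VC-HIT  vc=[12, 16]
11: 0x26 (blk 9, set 1) → MISS  vc=[12, 16, 5]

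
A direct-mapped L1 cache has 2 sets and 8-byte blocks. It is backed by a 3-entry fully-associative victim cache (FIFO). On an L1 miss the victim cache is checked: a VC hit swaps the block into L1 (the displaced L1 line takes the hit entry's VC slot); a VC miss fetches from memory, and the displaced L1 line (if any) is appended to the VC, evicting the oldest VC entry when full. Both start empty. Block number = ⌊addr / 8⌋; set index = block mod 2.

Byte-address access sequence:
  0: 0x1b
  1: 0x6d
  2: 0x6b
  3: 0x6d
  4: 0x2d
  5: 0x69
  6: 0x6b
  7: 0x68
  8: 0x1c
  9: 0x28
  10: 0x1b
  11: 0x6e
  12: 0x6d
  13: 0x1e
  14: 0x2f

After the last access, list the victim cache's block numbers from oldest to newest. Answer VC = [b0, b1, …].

VC = [13, 3]

  [0] addr=0x1b blk=3 s=1: MISS | VC []
  [1] addr=0x6d blk=13 s=1: MISS | VC [3]
  [2] addr=0x6b blk=13 s=1: L1-HIT | VC [3]
  [3] addr=0x6d blk=13 s=1: L1-HIT | VC [3]
  [4] addr=0x2d blk=5 s=1: MISS | VC [3, 13]
  [5] addr=0x69 blk=13 s=1: VC-HIT | VC [3, 5]
  [6] addr=0x6b blk=13 s=1: L1-HIT | VC [3, 5]
  [7] addr=0x68 blk=13 s=1: L1-HIT | VC [3, 5]
  [8] addr=0x1c blk=3 s=1: VC-HIT | VC [13, 5]
  [9] addr=0x28 blk=5 s=1: VC-HIT | VC [13, 3]
  [10] addr=0x1b blk=3 s=1: VC-HIT | VC [13, 5]
  [11] addr=0x6e blk=13 s=1: VC-HIT | VC [3, 5]
  [12] addr=0x6d blk=13 s=1: L1-HIT | VC [3, 5]
  [13] addr=0x1e blk=3 s=1: VC-HIT | VC [13, 5]
  [14] addr=0x2f blk=5 s=1: VC-HIT | VC [13, 3]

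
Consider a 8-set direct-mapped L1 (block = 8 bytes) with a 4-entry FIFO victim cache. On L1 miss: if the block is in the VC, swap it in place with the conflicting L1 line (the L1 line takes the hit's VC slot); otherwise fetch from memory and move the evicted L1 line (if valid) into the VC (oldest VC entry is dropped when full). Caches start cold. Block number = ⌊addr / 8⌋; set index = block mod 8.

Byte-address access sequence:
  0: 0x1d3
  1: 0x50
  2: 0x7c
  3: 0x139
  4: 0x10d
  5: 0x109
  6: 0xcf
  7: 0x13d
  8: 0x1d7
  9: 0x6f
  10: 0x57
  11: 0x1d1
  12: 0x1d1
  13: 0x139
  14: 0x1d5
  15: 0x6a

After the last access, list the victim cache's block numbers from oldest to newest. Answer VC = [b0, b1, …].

VC = [10, 15, 33]

#0 0x1d3→b58/s2 MISS; vc=[]
#1 0x50→b10/s2 MISS; vc=[58]
#2 0x7c→b15/s7 MISS; vc=[58]
#3 0x139→b39/s7 MISS; vc=[58,15]
#4 0x10d→b33/s1 MISS; vc=[58,15]
#5 0x109→b33/s1 L1-HIT; vc=[58,15]
#6 0xcf→b25/s1 MISS; vc=[58,15,33]
#7 0x13d→b39/s7 L1-HIT; vc=[58,15,33]
#8 0x1d7→b58/s2 VC-HIT; vc=[10,15,33]
#9 0x6f→b13/s5 MISS; vc=[10,15,33]
#10 0x57→b10/s2 VC-HIT; vc=[58,15,33]
#11 0x1d1→b58/s2 VC-HIT; vc=[10,15,33]
#12 0x1d1→b58/s2 L1-HIT; vc=[10,15,33]
#13 0x139→b39/s7 L1-HIT; vc=[10,15,33]
#14 0x1d5→b58/s2 L1-HIT; vc=[10,15,33]
#15 0x6a→b13/s5 L1-HIT; vc=[10,15,33]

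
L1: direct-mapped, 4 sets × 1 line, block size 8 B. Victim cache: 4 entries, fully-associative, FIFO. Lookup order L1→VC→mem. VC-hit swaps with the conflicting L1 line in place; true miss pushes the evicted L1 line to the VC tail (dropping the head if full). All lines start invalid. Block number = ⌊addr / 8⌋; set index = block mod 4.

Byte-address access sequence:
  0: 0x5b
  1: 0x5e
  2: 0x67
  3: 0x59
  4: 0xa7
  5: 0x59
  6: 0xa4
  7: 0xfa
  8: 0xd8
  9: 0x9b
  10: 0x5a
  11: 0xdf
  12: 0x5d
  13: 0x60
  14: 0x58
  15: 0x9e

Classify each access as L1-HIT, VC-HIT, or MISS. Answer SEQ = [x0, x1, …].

  [0] addr=0x5b blk=11 s=3: MISS | VC []
  [1] addr=0x5e blk=11 s=3: L1-HIT | VC []
  [2] addr=0x67 blk=12 s=0: MISS | VC []
  [3] addr=0x59 blk=11 s=3: L1-HIT | VC []
  [4] addr=0xa7 blk=20 s=0: MISS | VC [12]
  [5] addr=0x59 blk=11 s=3: L1-HIT | VC [12]
  [6] addr=0xa4 blk=20 s=0: L1-HIT | VC [12]
  [7] addr=0xfa blk=31 s=3: MISS | VC [12, 11]
  [8] addr=0xd8 blk=27 s=3: MISS | VC [12, 11, 31]
  [9] addr=0x9b blk=19 s=3: MISS | VC [12, 11, 31, 27]
  [10] addr=0x5a blk=11 s=3: VC-HIT | VC [12, 19, 31, 27]
  [11] addr=0xdf blk=27 s=3: VC-HIT | VC [12, 19, 31, 11]
  [12] addr=0x5d blk=11 s=3: VC-HIT | VC [12, 19, 31, 27]
  [13] addr=0x60 blk=12 s=0: VC-HIT | VC [20, 19, 31, 27]
  [14] addr=0x58 blk=11 s=3: L1-HIT | VC [20, 19, 31, 27]
  [15] addr=0x9e blk=19 s=3: VC-HIT | VC [20, 11, 31, 27]

SEQ = [MISS, L1-HIT, MISS, L1-HIT, MISS, L1-HIT, L1-HIT, MISS, MISS, MISS, VC-HIT, VC-HIT, VC-HIT, VC-HIT, L1-HIT, VC-HIT]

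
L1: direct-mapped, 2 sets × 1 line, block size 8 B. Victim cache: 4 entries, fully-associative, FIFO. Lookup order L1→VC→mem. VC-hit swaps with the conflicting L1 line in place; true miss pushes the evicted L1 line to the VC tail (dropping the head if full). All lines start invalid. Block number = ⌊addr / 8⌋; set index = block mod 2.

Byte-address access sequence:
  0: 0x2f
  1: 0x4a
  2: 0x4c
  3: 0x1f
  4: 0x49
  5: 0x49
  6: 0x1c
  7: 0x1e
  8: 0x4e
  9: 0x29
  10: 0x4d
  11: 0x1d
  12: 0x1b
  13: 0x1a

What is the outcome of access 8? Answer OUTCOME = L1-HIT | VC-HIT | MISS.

OUTCOME = VC-HIT

  [0] addr=0x2f blk=5 s=1: MISS | VC []
  [1] addr=0x4a blk=9 s=1: MISS | VC [5]
  [2] addr=0x4c blk=9 s=1: L1-HIT | VC [5]
  [3] addr=0x1f blk=3 s=1: MISS | VC [5, 9]
  [4] addr=0x49 blk=9 s=1: VC-HIT | VC [5, 3]
  [5] addr=0x49 blk=9 s=1: L1-HIT | VC [5, 3]
  [6] addr=0x1c blk=3 s=1: VC-HIT | VC [5, 9]
  [7] addr=0x1e blk=3 s=1: L1-HIT | VC [5, 9]
  [8] addr=0x4e blk=9 s=1: VC-HIT | VC [5, 3]
  [9] addr=0x29 blk=5 s=1: VC-HIT | VC [9, 3]
  [10] addr=0x4d blk=9 s=1: VC-HIT | VC [5, 3]
  [11] addr=0x1d blk=3 s=1: VC-HIT | VC [5, 9]
  [12] addr=0x1b blk=3 s=1: L1-HIT | VC [5, 9]
  [13] addr=0x1a blk=3 s=1: L1-HIT | VC [5, 9]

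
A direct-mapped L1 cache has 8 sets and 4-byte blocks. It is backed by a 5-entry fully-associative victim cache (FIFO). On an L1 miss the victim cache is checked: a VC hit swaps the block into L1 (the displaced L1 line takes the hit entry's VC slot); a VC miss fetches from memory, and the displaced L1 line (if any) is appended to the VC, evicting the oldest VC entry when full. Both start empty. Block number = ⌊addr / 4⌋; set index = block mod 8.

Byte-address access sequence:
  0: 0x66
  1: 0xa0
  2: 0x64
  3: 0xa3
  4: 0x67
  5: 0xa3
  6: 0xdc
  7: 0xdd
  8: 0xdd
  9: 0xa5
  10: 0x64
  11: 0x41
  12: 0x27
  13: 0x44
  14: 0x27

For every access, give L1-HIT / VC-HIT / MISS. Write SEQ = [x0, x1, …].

SEQ = [MISS, MISS, L1-HIT, L1-HIT, L1-HIT, L1-HIT, MISS, L1-HIT, L1-HIT, MISS, VC-HIT, MISS, MISS, MISS, VC-HIT]

#0 0x66→b25/s1 MISS; vc=[]
#1 0xa0→b40/s0 MISS; vc=[]
#2 0x64→b25/s1 L1-HIT; vc=[]
#3 0xa3→b40/s0 L1-HIT; vc=[]
#4 0x67→b25/s1 L1-HIT; vc=[]
#5 0xa3→b40/s0 L1-HIT; vc=[]
#6 0xdc→b55/s7 MISS; vc=[]
#7 0xdd→b55/s7 L1-HIT; vc=[]
#8 0xdd→b55/s7 L1-HIT; vc=[]
#9 0xa5→b41/s1 MISS; vc=[25]
#10 0x64→b25/s1 VC-HIT; vc=[41]
#11 0x41→b16/s0 MISS; vc=[41,40]
#12 0x27→b9/s1 MISS; vc=[41,40,25]
#13 0x44→b17/s1 MISS; vc=[41,40,25,9]
#14 0x27→b9/s1 VC-HIT; vc=[41,40,25,17]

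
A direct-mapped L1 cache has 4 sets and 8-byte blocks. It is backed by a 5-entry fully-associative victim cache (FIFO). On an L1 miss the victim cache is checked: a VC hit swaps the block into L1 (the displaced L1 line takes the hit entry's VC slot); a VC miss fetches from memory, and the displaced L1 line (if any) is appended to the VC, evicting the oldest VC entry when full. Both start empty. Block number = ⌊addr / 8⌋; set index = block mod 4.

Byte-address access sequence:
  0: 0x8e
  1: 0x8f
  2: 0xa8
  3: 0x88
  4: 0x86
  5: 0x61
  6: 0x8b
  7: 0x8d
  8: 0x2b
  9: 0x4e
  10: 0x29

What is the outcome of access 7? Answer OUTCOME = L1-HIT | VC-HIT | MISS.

OUTCOME = L1-HIT

#0 0x8e→b17/s1 MISS; vc=[]
#1 0x8f→b17/s1 L1-HIT; vc=[]
#2 0xa8→b21/s1 MISS; vc=[17]
#3 0x88→b17/s1 VC-HIT; vc=[21]
#4 0x86→b16/s0 MISS; vc=[21]
#5 0x61→b12/s0 MISS; vc=[21,16]
#6 0x8b→b17/s1 L1-HIT; vc=[21,16]
#7 0x8d→b17/s1 L1-HIT; vc=[21,16]
#8 0x2b→b5/s1 MISS; vc=[21,16,17]
#9 0x4e→b9/s1 MISS; vc=[21,16,17,5]
#10 0x29→b5/s1 VC-HIT; vc=[21,16,17,9]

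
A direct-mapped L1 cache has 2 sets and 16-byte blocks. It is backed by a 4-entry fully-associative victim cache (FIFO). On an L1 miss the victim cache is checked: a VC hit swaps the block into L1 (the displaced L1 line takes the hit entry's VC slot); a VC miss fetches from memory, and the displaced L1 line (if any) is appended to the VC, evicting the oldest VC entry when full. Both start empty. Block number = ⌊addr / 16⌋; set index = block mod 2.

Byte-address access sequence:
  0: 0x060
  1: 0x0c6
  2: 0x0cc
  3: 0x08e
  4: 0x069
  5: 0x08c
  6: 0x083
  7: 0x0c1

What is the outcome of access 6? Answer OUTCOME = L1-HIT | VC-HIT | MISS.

  [0] addr=0x60 blk=6 s=0: MISS | VC []
  [1] addr=0xc6 blk=12 s=0: MISS | VC [6]
  [2] addr=0xcc blk=12 s=0: L1-HIT | VC [6]
  [3] addr=0x8e blk=8 s=0: MISS | VC [6, 12]
  [4] addr=0x69 blk=6 s=0: VC-HIT | VC [8, 12]
  [5] addr=0x8c blk=8 s=0: VC-HIT | VC [6, 12]
  [6] addr=0x83 blk=8 s=0: L1-HIT | VC [6, 12]
  [7] addr=0xc1 blk=12 s=0: VC-HIT | VC [6, 8]

OUTCOME = L1-HIT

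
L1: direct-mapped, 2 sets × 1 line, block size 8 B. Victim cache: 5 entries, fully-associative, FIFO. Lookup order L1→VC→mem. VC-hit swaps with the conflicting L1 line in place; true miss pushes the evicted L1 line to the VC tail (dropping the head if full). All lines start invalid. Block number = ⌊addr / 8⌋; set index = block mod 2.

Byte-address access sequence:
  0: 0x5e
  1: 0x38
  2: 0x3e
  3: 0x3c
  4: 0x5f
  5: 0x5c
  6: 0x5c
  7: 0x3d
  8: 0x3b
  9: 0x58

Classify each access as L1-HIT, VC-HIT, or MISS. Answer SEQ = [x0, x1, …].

SEQ = [MISS, MISS, L1-HIT, L1-HIT, VC-HIT, L1-HIT, L1-HIT, VC-HIT, L1-HIT, VC-HIT]

#0 0x5e→b11/s1 MISS; vc=[]
#1 0x38→b7/s1 MISS; vc=[11]
#2 0x3e→b7/s1 L1-HIT; vc=[11]
#3 0x3c→b7/s1 L1-HIT; vc=[11]
#4 0x5f→b11/s1 VC-HIT; vc=[7]
#5 0x5c→b11/s1 L1-HIT; vc=[7]
#6 0x5c→b11/s1 L1-HIT; vc=[7]
#7 0x3d→b7/s1 VC-HIT; vc=[11]
#8 0x3b→b7/s1 L1-HIT; vc=[11]
#9 0x58→b11/s1 VC-HIT; vc=[7]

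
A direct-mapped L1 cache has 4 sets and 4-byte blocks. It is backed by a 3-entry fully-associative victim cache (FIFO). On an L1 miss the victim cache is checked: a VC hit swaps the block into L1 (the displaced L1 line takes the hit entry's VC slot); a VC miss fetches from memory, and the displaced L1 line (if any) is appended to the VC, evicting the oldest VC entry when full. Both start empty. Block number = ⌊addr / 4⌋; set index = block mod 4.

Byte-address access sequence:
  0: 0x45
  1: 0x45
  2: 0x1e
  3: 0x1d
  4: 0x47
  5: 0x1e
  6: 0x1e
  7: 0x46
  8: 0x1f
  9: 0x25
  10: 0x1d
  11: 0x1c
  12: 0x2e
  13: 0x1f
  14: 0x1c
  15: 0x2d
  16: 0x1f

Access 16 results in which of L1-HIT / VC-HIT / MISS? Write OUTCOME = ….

0: 0x45 (blk 17, set 1) → MISS  vc=[]
1: 0x45 (blk 17, set 1) → L1-HIT  vc=[]
2: 0x1e (blk 7, set 3) → MISS  vc=[]
3: 0x1d (blk 7, set 3) → L1-HIT  vc=[]
4: 0x47 (blk 17, set 1) → L1-HIT  vc=[]
5: 0x1e (blk 7, set 3) → L1-HIT  vc=[]
6: 0x1e (blk 7, set 3) → L1-HIT  vc=[]
7: 0x46 (blk 17, set 1) → L1-HIT  vc=[]
8: 0x1f (blk 7, set 3) → L1-HIT  vc=[]
9: 0x25 (blk 9, set 1) → MISS  vc=[17]
10: 0x1d (blk 7, set 3) → L1-HIT  vc=[17]
11: 0x1c (blk 7, set 3) → L1-HIT  vc=[17]
12: 0x2e (blk 11, set 3) → MISS  vc=[17, 7]
13: 0x1f (blk 7, set 3) → VC-HIT  vc=[17, 11]
14: 0x1c (blk 7, set 3) → L1-HIT  vc=[17, 11]
15: 0x2d (blk 11, set 3) → VC-HIT  vc=[17, 7]
16: 0x1f (blk 7, set 3) → VC-HIT  vc=[17, 11]

OUTCOME = VC-HIT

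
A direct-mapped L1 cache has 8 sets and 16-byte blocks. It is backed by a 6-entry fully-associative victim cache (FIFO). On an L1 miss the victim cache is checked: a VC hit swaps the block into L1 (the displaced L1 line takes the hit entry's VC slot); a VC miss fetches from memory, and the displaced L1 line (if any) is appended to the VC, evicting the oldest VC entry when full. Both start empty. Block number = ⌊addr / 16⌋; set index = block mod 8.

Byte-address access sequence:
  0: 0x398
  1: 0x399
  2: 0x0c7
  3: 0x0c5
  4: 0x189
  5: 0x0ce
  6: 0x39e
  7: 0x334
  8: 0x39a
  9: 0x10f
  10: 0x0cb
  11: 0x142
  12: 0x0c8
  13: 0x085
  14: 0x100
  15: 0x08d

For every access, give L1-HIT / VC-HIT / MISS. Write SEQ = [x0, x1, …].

SEQ = [MISS, L1-HIT, MISS, L1-HIT, MISS, L1-HIT, L1-HIT, MISS, L1-HIT, MISS, L1-HIT, MISS, VC-HIT, MISS, VC-HIT, VC-HIT]

#0 0x398→b57/s1 MISS; vc=[]
#1 0x399→b57/s1 L1-HIT; vc=[]
#2 0xc7→b12/s4 MISS; vc=[]
#3 0xc5→b12/s4 L1-HIT; vc=[]
#4 0x189→b24/s0 MISS; vc=[]
#5 0xce→b12/s4 L1-HIT; vc=[]
#6 0x39e→b57/s1 L1-HIT; vc=[]
#7 0x334→b51/s3 MISS; vc=[]
#8 0x39a→b57/s1 L1-HIT; vc=[]
#9 0x10f→b16/s0 MISS; vc=[24]
#10 0xcb→b12/s4 L1-HIT; vc=[24]
#11 0x142→b20/s4 MISS; vc=[24,12]
#12 0xc8→b12/s4 VC-HIT; vc=[24,20]
#13 0x85→b8/s0 MISS; vc=[24,20,16]
#14 0x100→b16/s0 VC-HIT; vc=[24,20,8]
#15 0x8d→b8/s0 VC-HIT; vc=[24,20,16]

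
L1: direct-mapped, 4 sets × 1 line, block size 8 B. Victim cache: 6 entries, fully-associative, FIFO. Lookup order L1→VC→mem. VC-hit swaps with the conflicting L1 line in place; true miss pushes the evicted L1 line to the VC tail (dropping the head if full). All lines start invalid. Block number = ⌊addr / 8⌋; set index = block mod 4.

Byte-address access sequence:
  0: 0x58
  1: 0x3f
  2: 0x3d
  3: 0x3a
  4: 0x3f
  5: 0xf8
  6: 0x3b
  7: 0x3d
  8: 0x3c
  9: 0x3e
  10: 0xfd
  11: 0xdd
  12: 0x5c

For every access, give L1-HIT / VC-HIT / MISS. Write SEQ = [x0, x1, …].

#0 0x58→b11/s3 MISS; vc=[]
#1 0x3f→b7/s3 MISS; vc=[11]
#2 0x3d→b7/s3 L1-HIT; vc=[11]
#3 0x3a→b7/s3 L1-HIT; vc=[11]
#4 0x3f→b7/s3 L1-HIT; vc=[11]
#5 0xf8→b31/s3 MISS; vc=[11,7]
#6 0x3b→b7/s3 VC-HIT; vc=[11,31]
#7 0x3d→b7/s3 L1-HIT; vc=[11,31]
#8 0x3c→b7/s3 L1-HIT; vc=[11,31]
#9 0x3e→b7/s3 L1-HIT; vc=[11,31]
#10 0xfd→b31/s3 VC-HIT; vc=[11,7]
#11 0xdd→b27/s3 MISS; vc=[11,7,31]
#12 0x5c→b11/s3 VC-HIT; vc=[27,7,31]

SEQ = [MISS, MISS, L1-HIT, L1-HIT, L1-HIT, MISS, VC-HIT, L1-HIT, L1-HIT, L1-HIT, VC-HIT, MISS, VC-HIT]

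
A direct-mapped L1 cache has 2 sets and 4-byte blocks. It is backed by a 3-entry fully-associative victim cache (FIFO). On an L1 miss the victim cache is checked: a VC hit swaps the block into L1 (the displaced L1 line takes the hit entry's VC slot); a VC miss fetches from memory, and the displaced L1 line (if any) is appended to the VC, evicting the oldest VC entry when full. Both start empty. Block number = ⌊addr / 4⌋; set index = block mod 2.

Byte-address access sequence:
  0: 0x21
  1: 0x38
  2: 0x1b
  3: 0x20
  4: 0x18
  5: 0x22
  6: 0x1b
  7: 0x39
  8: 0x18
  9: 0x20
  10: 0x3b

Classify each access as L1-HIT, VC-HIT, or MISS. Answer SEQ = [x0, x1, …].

  [0] addr=0x21 blk=8 s=0: MISS | VC []
  [1] addr=0x38 blk=14 s=0: MISS | VC [8]
  [2] addr=0x1b blk=6 s=0: MISS | VC [8, 14]
  [3] addr=0x20 blk=8 s=0: VC-HIT | VC [6, 14]
  [4] addr=0x18 blk=6 s=0: VC-HIT | VC [8, 14]
  [5] addr=0x22 blk=8 s=0: VC-HIT | VC [6, 14]
  [6] addr=0x1b blk=6 s=0: VC-HIT | VC [8, 14]
  [7] addr=0x39 blk=14 s=0: VC-HIT | VC [8, 6]
  [8] addr=0x18 blk=6 s=0: VC-HIT | VC [8, 14]
  [9] addr=0x20 blk=8 s=0: VC-HIT | VC [6, 14]
  [10] addr=0x3b blk=14 s=0: VC-HIT | VC [6, 8]

SEQ = [MISS, MISS, MISS, VC-HIT, VC-HIT, VC-HIT, VC-HIT, VC-HIT, VC-HIT, VC-HIT, VC-HIT]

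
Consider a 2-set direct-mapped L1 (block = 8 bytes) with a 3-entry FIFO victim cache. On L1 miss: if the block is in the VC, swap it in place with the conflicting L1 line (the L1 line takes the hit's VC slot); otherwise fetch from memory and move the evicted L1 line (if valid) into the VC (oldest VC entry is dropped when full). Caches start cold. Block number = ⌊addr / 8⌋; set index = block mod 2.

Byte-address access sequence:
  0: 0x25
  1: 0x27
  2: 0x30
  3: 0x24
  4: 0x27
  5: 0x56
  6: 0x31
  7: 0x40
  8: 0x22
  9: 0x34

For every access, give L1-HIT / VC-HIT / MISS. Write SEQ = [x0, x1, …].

0: 0x25 (blk 4, set 0) → MISS  vc=[]
1: 0x27 (blk 4, set 0) → L1-HIT  vc=[]
2: 0x30 (blk 6, set 0) → MISS  vc=[4]
3: 0x24 (blk 4, set 0) → VC-HIT  vc=[6]
4: 0x27 (blk 4, set 0) → L1-HIT  vc=[6]
5: 0x56 (blk 10, set 0) → MISS  vc=[6, 4]
6: 0x31 (blk 6, set 0) → VC-HIT  vc=[10, 4]
7: 0x40 (blk 8, set 0) → MISS  vc=[10, 4, 6]
8: 0x22 (blk 4, set 0) → VC-HIT  vc=[10, 8, 6]
9: 0x34 (blk 6, set 0) → VC-HIT  vc=[10, 8, 4]

SEQ = [MISS, L1-HIT, MISS, VC-HIT, L1-HIT, MISS, VC-HIT, MISS, VC-HIT, VC-HIT]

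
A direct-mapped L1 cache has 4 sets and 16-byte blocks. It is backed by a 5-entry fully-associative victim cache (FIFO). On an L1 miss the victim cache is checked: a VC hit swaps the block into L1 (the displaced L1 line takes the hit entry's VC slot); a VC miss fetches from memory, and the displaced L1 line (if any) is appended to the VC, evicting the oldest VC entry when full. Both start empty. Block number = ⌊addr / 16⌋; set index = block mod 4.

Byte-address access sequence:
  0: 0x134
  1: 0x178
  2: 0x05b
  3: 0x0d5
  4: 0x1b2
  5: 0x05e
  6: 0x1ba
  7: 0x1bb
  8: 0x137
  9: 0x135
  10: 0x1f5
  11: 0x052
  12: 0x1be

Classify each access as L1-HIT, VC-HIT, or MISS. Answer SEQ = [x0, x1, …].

SEQ = [MISS, MISS, MISS, MISS, MISS, VC-HIT, L1-HIT, L1-HIT, VC-HIT, L1-HIT, MISS, L1-HIT, VC-HIT]

#0 0x134→b19/s3 MISS; vc=[]
#1 0x178→b23/s3 MISS; vc=[19]
#2 0x5b→b5/s1 MISS; vc=[19]
#3 0xd5→b13/s1 MISS; vc=[19,5]
#4 0x1b2→b27/s3 MISS; vc=[19,5,23]
#5 0x5e→b5/s1 VC-HIT; vc=[19,13,23]
#6 0x1ba→b27/s3 L1-HIT; vc=[19,13,23]
#7 0x1bb→b27/s3 L1-HIT; vc=[19,13,23]
#8 0x137→b19/s3 VC-HIT; vc=[27,13,23]
#9 0x135→b19/s3 L1-HIT; vc=[27,13,23]
#10 0x1f5→b31/s3 MISS; vc=[27,13,23,19]
#11 0x52→b5/s1 L1-HIT; vc=[27,13,23,19]
#12 0x1be→b27/s3 VC-HIT; vc=[31,13,23,19]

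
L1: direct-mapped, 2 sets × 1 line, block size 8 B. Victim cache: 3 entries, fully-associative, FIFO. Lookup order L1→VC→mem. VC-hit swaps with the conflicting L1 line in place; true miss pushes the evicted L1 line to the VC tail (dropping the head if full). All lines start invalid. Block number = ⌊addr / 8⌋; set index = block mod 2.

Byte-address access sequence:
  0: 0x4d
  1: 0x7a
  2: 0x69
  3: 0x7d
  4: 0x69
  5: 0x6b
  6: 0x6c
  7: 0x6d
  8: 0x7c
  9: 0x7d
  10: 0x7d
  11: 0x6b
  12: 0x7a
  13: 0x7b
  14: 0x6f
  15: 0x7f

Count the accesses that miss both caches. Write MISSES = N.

MISSES = 3

  [0] addr=0x4d blk=9 s=1: MISS | VC []
  [1] addr=0x7a blk=15 s=1: MISS | VC [9]
  [2] addr=0x69 blk=13 s=1: MISS | VC [9, 15]
  [3] addr=0x7d blk=15 s=1: VC-HIT | VC [9, 13]
  [4] addr=0x69 blk=13 s=1: VC-HIT | VC [9, 15]
  [5] addr=0x6b blk=13 s=1: L1-HIT | VC [9, 15]
  [6] addr=0x6c blk=13 s=1: L1-HIT | VC [9, 15]
  [7] addr=0x6d blk=13 s=1: L1-HIT | VC [9, 15]
  [8] addr=0x7c blk=15 s=1: VC-HIT | VC [9, 13]
  [9] addr=0x7d blk=15 s=1: L1-HIT | VC [9, 13]
  [10] addr=0x7d blk=15 s=1: L1-HIT | VC [9, 13]
  [11] addr=0x6b blk=13 s=1: VC-HIT | VC [9, 15]
  [12] addr=0x7a blk=15 s=1: VC-HIT | VC [9, 13]
  [13] addr=0x7b blk=15 s=1: L1-HIT | VC [9, 13]
  [14] addr=0x6f blk=13 s=1: VC-HIT | VC [9, 15]
  [15] addr=0x7f blk=15 s=1: VC-HIT | VC [9, 13]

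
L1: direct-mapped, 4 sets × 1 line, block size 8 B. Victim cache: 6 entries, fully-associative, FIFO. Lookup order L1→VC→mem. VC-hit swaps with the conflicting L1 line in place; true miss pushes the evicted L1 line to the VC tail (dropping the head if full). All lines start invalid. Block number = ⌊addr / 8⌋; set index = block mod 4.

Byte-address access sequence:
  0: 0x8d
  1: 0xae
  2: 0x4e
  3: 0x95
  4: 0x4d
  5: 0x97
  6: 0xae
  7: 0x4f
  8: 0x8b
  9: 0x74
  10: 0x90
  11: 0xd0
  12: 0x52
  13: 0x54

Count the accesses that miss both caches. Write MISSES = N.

  [0] addr=0x8d blk=17 s=1: MISS | VC []
  [1] addr=0xae blk=21 s=1: MISS | VC [17]
  [2] addr=0x4e blk=9 s=1: MISS | VC [17, 21]
  [3] addr=0x95 blk=18 s=2: MISS | VC [17, 21]
  [4] addr=0x4d blk=9 s=1: L1-HIT | VC [17, 21]
  [5] addr=0x97 blk=18 s=2: L1-HIT | VC [17, 21]
  [6] addr=0xae blk=21 s=1: VC-HIT | VC [17, 9]
  [7] addr=0x4f blk=9 s=1: VC-HIT | VC [17, 21]
  [8] addr=0x8b blk=17 s=1: VC-HIT | VC [9, 21]
  [9] addr=0x74 blk=14 s=2: MISS | VC [9, 21, 18]
  [10] addr=0x90 blk=18 s=2: VC-HIT | VC [9, 21, 14]
  [11] addr=0xd0 blk=26 s=2: MISS | VC [9, 21, 14, 18]
  [12] addr=0x52 blk=10 s=2: MISS | VC [9, 21, 14, 18, 26]
  [13] addr=0x54 blk=10 s=2: L1-HIT | VC [9, 21, 14, 18, 26]

MISSES = 7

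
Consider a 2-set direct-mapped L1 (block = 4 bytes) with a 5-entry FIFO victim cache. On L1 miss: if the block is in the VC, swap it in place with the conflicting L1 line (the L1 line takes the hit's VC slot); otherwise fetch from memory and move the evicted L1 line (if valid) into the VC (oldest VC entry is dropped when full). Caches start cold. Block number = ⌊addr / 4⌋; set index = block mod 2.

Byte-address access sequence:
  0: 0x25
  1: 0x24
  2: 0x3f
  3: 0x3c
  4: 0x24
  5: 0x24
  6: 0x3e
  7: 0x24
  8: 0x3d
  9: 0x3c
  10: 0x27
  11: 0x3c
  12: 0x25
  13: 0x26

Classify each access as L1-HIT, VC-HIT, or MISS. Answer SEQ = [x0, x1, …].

SEQ = [MISS, L1-HIT, MISS, L1-HIT, VC-HIT, L1-HIT, VC-HIT, VC-HIT, VC-HIT, L1-HIT, VC-HIT, VC-HIT, VC-HIT, L1-HIT]

0: 0x25 (blk 9, set 1) → MISS  vc=[]
1: 0x24 (blk 9, set 1) → L1-HIT  vc=[]
2: 0x3f (blk 15, set 1) → MISS  vc=[9]
3: 0x3c (blk 15, set 1) → L1-HIT  vc=[9]
4: 0x24 (blk 9, set 1) → VC-HIT  vc=[15]
5: 0x24 (blk 9, set 1) → L1-HIT  vc=[15]
6: 0x3e (blk 15, set 1) → VC-HIT  vc=[9]
7: 0x24 (blk 9, set 1) → VC-HIT  vc=[15]
8: 0x3d (blk 15, set 1) → VC-HIT  vc=[9]
9: 0x3c (blk 15, set 1) → L1-HIT  vc=[9]
10: 0x27 (blk 9, set 1) → VC-HIT  vc=[15]
11: 0x3c (blk 15, set 1) → VC-HIT  vc=[9]
12: 0x25 (blk 9, set 1) → VC-HIT  vc=[15]
13: 0x26 (blk 9, set 1) → L1-HIT  vc=[15]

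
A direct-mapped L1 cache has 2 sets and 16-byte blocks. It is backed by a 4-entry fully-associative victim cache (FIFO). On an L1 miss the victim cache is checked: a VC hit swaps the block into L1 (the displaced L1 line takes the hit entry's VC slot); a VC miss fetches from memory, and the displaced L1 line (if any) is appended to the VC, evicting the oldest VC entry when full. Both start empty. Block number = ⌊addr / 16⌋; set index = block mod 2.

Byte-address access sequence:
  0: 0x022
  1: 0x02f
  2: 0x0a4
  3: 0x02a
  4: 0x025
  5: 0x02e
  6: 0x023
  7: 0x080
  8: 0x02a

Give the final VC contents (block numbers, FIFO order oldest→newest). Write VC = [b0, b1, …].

VC = [10, 8]

  [0] addr=0x22 blk=2 s=0: MISS | VC []
  [1] addr=0x2f blk=2 s=0: L1-HIT | VC []
  [2] addr=0xa4 blk=10 s=0: MISS | VC [2]
  [3] addr=0x2a blk=2 s=0: VC-HIT | VC [10]
  [4] addr=0x25 blk=2 s=0: L1-HIT | VC [10]
  [5] addr=0x2e blk=2 s=0: L1-HIT | VC [10]
  [6] addr=0x23 blk=2 s=0: L1-HIT | VC [10]
  [7] addr=0x80 blk=8 s=0: MISS | VC [10, 2]
  [8] addr=0x2a blk=2 s=0: VC-HIT | VC [10, 8]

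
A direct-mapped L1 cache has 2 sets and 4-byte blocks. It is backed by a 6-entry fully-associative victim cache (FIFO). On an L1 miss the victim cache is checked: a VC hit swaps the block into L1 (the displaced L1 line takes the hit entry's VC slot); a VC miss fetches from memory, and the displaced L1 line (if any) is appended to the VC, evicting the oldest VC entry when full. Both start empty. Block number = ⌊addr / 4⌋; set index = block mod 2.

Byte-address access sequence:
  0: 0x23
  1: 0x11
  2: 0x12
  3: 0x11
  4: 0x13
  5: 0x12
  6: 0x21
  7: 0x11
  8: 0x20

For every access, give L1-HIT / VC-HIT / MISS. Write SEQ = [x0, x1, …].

0: 0x23 (blk 8, set 0) → MISS  vc=[]
1: 0x11 (blk 4, set 0) → MISS  vc=[8]
2: 0x12 (blk 4, set 0) → L1-HIT  vc=[8]
3: 0x11 (blk 4, set 0) → L1-HIT  vc=[8]
4: 0x13 (blk 4, set 0) → L1-HIT  vc=[8]
5: 0x12 (blk 4, set 0) → L1-HIT  vc=[8]
6: 0x21 (blk 8, set 0) → VC-HIT  vc=[4]
7: 0x11 (blk 4, set 0) → VC-HIT  vc=[8]
8: 0x20 (blk 8, set 0) → VC-HIT  vc=[4]

SEQ = [MISS, MISS, L1-HIT, L1-HIT, L1-HIT, L1-HIT, VC-HIT, VC-HIT, VC-HIT]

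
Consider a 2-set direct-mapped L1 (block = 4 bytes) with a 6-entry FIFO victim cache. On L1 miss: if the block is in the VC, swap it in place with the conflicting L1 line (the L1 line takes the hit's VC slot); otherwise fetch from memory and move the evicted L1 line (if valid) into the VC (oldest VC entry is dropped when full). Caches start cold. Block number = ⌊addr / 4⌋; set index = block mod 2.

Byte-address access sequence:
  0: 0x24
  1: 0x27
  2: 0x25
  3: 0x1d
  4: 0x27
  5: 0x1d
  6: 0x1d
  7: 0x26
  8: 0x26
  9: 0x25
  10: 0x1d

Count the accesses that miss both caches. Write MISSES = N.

  [0] addr=0x24 blk=9 s=1: MISS | VC []
  [1] addr=0x27 blk=9 s=1: L1-HIT | VC []
  [2] addr=0x25 blk=9 s=1: L1-HIT | VC []
  [3] addr=0x1d blk=7 s=1: MISS | VC [9]
  [4] addr=0x27 blk=9 s=1: VC-HIT | VC [7]
  [5] addr=0x1d blk=7 s=1: VC-HIT | VC [9]
  [6] addr=0x1d blk=7 s=1: L1-HIT | VC [9]
  [7] addr=0x26 blk=9 s=1: VC-HIT | VC [7]
  [8] addr=0x26 blk=9 s=1: L1-HIT | VC [7]
  [9] addr=0x25 blk=9 s=1: L1-HIT | VC [7]
  [10] addr=0x1d blk=7 s=1: VC-HIT | VC [9]

MISSES = 2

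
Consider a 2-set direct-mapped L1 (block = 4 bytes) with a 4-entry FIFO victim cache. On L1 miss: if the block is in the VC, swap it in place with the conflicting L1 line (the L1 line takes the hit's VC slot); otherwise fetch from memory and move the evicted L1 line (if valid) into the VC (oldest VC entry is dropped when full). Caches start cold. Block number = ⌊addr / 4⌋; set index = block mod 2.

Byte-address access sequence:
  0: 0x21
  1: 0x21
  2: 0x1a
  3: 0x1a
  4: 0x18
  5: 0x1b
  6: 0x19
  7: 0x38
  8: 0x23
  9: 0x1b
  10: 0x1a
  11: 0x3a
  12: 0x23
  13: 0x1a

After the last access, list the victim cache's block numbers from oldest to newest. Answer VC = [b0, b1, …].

VC = [8, 14]

  [0] addr=0x21 blk=8 s=0: MISS | VC []
  [1] addr=0x21 blk=8 s=0: L1-HIT | VC []
  [2] addr=0x1a blk=6 s=0: MISS | VC [8]
  [3] addr=0x1a blk=6 s=0: L1-HIT | VC [8]
  [4] addr=0x18 blk=6 s=0: L1-HIT | VC [8]
  [5] addr=0x1b blk=6 s=0: L1-HIT | VC [8]
  [6] addr=0x19 blk=6 s=0: L1-HIT | VC [8]
  [7] addr=0x38 blk=14 s=0: MISS | VC [8, 6]
  [8] addr=0x23 blk=8 s=0: VC-HIT | VC [14, 6]
  [9] addr=0x1b blk=6 s=0: VC-HIT | VC [14, 8]
  [10] addr=0x1a blk=6 s=0: L1-HIT | VC [14, 8]
  [11] addr=0x3a blk=14 s=0: VC-HIT | VC [6, 8]
  [12] addr=0x23 blk=8 s=0: VC-HIT | VC [6, 14]
  [13] addr=0x1a blk=6 s=0: VC-HIT | VC [8, 14]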